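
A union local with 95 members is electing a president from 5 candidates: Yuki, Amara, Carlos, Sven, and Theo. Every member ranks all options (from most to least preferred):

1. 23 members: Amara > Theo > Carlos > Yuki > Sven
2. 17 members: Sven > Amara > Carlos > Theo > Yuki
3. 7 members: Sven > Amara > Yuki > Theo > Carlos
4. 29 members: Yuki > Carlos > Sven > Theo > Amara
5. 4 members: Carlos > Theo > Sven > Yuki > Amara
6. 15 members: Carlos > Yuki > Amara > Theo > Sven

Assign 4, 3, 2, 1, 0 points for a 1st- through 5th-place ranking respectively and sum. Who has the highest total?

Carlos

Yuki: 23·1 + 17·0 + 7·2 + 29·4 + 4·1 + 15·3 = 202
Amara: 23·4 + 17·3 + 7·3 + 29·0 + 4·0 + 15·2 = 194
Carlos: 23·2 + 17·2 + 7·0 + 29·3 + 4·4 + 15·4 = 243
Sven: 23·0 + 17·4 + 7·4 + 29·2 + 4·2 + 15·0 = 162
Theo: 23·3 + 17·1 + 7·1 + 29·1 + 4·3 + 15·1 = 149
Carlos has the highest Borda score (243).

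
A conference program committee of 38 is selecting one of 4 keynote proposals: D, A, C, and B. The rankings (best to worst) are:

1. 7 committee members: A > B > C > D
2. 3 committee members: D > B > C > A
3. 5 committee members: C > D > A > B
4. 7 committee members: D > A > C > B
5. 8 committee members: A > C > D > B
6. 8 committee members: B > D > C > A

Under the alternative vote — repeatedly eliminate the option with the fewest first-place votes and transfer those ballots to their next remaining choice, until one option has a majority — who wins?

D

Round 1: D 10, A 15, C 5, B 8. Eliminate C.
Round 2: D 15, A 15, B 8. Eliminate B.
Round 3: D 23, A 15. D has a majority.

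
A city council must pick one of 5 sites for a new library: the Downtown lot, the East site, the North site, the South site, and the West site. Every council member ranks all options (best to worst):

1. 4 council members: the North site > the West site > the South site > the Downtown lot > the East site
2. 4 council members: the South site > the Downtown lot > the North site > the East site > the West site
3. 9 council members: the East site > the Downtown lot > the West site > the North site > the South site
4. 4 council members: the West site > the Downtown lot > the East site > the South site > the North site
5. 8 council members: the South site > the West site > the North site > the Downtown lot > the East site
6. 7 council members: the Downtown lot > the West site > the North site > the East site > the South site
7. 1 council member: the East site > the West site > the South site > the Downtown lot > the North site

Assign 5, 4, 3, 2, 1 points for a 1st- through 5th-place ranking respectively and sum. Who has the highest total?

the Downtown lot: 4·2 + 4·4 + 9·4 + 4·4 + 8·2 + 7·5 + 1·2 = 129
the East site: 4·1 + 4·2 + 9·5 + 4·3 + 8·1 + 7·2 + 1·5 = 96
the North site: 4·5 + 4·3 + 9·2 + 4·1 + 8·3 + 7·3 + 1·1 = 100
the South site: 4·3 + 4·5 + 9·1 + 4·2 + 8·5 + 7·1 + 1·3 = 99
the West site: 4·4 + 4·1 + 9·3 + 4·5 + 8·4 + 7·4 + 1·4 = 131
the West site has the highest Borda score (131).

the West site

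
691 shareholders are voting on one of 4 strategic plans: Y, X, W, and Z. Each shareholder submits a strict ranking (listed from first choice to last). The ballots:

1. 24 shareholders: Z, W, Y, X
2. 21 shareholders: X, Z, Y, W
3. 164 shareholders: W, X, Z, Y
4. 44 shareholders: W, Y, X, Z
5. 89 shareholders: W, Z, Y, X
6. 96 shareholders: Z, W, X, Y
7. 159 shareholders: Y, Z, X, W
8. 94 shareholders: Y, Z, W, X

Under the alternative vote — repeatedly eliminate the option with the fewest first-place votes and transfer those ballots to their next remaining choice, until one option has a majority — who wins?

Round 1: Y 253, X 21, W 297, Z 120. Eliminate X.
Round 2: Y 253, W 297, Z 141. Eliminate Z.
Round 3: Y 274, W 417. W has a majority.

W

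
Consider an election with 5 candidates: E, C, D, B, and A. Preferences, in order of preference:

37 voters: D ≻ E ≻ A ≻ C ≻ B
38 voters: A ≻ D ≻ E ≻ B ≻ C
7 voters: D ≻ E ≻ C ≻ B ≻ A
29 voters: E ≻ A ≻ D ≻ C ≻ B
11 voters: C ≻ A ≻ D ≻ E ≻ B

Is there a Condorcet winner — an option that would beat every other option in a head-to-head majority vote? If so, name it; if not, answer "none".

none

Checking pairwise contests:
D beats E 93–29.
E beats C 111–11.
A beats D 78–44.
E beats B 122–0.
E beats A 73–49.
Every option loses at least one head-to-head, so there is no Condorcet winner.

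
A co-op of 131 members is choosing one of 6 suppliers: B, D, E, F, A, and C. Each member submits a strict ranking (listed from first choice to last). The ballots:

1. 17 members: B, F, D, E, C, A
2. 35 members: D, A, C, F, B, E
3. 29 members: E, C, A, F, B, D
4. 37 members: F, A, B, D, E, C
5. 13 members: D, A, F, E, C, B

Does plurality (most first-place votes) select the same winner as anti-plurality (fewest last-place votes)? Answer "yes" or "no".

no

Plurality — first-place votes: B 17, D 48, E 29, F 37, A 0, C 0. Winner: D.
Anti-plurality — last-place votes: B 13, D 29, E 35, F 0, A 17, C 37. Winner: F.
The two methods disagree.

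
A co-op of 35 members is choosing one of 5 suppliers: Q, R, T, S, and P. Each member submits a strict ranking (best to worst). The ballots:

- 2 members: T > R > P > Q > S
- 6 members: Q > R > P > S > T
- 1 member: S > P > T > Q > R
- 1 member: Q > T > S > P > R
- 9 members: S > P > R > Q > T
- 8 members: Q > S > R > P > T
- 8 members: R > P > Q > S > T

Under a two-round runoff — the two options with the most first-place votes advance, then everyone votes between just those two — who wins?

Round 1 first-place votes: Q 15, R 8, T 2, S 10, P 0.
Q and S advance.
Runoff: Q is preferred to S by 25 voters; S by 10.
Q wins the runoff.

Q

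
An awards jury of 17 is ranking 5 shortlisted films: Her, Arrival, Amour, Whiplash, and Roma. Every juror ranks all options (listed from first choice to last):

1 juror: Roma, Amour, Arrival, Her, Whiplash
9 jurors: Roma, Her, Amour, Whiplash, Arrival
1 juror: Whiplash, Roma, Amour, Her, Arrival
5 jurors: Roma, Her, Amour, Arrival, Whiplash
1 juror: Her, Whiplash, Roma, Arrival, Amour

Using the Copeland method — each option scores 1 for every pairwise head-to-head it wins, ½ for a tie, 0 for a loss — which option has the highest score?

Her: beats Arrival, Amour, and Whiplash; loses to Roma → score 3.
Arrival: loses to Her, Amour, Whiplash, and Roma → score 0.
Amour: beats Arrival and Whiplash; loses to Her and Roma → score 2.
Whiplash: beats Arrival; loses to Her, Amour, and Roma → score 1.
Roma: beats Her, Arrival, Amour, and Whiplash → score 4.
Roma has the best pairwise record.

Roma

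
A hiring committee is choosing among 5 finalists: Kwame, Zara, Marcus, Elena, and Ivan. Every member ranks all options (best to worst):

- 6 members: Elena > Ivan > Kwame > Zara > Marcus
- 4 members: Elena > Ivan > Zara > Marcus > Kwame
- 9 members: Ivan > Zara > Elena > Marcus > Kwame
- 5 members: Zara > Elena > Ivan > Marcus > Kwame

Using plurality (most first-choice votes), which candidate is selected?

Elena

First-place votes: Kwame 0, Zara 5, Marcus 0, Elena 10, Ivan 9.
Elena has the most first-place votes.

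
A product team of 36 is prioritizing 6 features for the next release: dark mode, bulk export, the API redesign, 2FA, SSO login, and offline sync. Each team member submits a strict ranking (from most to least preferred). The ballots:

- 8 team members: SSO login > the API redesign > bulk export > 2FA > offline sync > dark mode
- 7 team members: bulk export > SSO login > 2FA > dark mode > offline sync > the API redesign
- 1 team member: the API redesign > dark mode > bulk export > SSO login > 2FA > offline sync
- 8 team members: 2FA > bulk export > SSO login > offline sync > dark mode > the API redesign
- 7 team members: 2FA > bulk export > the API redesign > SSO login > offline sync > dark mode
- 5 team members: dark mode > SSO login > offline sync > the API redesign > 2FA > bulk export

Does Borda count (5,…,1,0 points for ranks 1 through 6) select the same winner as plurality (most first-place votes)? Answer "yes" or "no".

Borda — scores: dark mode 51, bulk export 122, the API redesign 68, 2FA 118, SSO login 128, offline sync 53. Winner: SSO login.
Plurality — first-place votes: dark mode 5, bulk export 7, the API redesign 1, 2FA 15, SSO login 8, offline sync 0. Winner: 2FA.
The two methods disagree.

no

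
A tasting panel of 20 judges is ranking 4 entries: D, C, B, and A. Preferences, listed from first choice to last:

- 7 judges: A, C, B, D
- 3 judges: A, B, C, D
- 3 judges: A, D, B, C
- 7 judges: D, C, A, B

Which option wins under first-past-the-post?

A

First-place votes: D 7, C 0, B 0, A 13.
A has the most first-place votes.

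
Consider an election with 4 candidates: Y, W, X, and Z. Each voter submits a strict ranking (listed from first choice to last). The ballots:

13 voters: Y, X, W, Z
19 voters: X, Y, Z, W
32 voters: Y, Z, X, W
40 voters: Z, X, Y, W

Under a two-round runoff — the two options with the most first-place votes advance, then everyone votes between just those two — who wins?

Round 1 first-place votes: Y 45, W 0, X 19, Z 40.
Y and Z advance.
Runoff: Y is preferred to Z by 64 voters; Z by 40.
Y wins the runoff.

Y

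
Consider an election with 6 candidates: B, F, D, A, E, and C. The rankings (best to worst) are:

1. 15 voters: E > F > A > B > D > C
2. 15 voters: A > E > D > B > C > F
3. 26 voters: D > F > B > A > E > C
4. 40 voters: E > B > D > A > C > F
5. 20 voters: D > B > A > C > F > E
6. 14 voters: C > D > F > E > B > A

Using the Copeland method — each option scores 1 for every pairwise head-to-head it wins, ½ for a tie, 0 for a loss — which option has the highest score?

B: beats F, A, and C; loses to D and E → score 3.
F: loses to B, D, A, E, and C → score 0.
D: beats B, F, A, and C; loses to E → score 4.
A: beats F and C; loses to B, D, and E → score 2.
E: beats B, F, D, A, and C → score 5.
C: beats F; loses to B, D, A, and E → score 1.
E has the best pairwise record.

E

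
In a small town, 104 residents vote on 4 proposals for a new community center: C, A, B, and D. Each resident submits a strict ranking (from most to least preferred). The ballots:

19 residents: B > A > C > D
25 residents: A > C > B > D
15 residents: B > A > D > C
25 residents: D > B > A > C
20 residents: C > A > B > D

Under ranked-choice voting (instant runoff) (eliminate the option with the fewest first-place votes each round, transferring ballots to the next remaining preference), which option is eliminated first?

C

Round 1: C 20, A 25, B 34, D 25. Eliminate C.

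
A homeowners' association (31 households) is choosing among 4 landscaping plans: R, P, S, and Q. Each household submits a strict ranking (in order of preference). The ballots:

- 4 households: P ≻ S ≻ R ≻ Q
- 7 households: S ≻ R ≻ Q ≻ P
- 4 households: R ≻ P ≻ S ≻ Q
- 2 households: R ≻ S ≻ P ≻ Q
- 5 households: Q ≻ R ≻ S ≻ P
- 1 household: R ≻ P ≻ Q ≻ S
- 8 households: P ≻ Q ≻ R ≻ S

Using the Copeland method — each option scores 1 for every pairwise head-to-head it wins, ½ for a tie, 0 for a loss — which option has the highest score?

R: beats P, S, and Q → score 3.
P: beats S and Q; loses to R → score 2.
S: beats Q; loses to R and P → score 1.
Q: loses to R, P, and S → score 0.
R has the best pairwise record.

R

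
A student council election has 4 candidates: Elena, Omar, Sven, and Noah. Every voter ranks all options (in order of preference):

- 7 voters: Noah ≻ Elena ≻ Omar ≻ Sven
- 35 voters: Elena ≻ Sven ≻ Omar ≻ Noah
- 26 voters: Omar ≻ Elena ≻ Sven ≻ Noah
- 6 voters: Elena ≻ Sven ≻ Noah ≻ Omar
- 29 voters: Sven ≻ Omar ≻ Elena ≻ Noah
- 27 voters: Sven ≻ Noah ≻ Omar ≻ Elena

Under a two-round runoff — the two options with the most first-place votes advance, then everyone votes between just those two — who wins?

Round 1 first-place votes: Elena 41, Omar 26, Sven 56, Noah 7.
Sven and Elena advance.
Runoff: Sven is preferred to Elena by 56 voters; Elena by 74.
Elena wins the runoff.

Elena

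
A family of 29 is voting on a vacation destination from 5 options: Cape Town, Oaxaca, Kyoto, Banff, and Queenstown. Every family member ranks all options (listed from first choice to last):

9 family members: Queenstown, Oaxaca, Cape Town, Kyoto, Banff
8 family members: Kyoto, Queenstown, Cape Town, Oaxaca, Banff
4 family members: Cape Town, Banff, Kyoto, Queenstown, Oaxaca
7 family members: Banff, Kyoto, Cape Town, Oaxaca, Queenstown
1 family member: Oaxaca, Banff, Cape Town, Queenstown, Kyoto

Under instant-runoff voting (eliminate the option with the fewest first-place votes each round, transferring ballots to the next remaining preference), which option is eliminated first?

Oaxaca

Round 1: Cape Town 4, Oaxaca 1, Kyoto 8, Banff 7, Queenstown 9. Eliminate Oaxaca.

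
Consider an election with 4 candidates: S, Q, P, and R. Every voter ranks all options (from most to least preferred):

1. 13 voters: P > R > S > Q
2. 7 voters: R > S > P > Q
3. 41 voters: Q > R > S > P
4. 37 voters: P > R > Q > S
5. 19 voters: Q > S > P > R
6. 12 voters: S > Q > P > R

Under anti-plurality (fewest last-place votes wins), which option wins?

Last-place votes: S 37, Q 20, P 41, R 31.
Q is ranked last by the fewest voters, so Q wins.

Q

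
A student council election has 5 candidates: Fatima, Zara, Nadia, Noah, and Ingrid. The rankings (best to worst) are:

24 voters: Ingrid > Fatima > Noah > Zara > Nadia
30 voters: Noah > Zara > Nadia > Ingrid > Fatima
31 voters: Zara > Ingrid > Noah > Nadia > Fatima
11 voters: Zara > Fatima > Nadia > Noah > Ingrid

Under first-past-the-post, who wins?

First-place votes: Fatima 0, Zara 42, Nadia 0, Noah 30, Ingrid 24.
Zara has the most first-place votes.

Zara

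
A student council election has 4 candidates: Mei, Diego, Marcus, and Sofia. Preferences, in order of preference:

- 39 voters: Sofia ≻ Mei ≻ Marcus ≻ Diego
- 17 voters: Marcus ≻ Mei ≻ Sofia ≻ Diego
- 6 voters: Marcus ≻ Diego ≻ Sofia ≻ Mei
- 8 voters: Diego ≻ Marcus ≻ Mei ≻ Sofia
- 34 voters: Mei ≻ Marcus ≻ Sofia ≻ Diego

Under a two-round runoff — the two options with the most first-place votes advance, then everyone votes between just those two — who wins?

Mei

Round 1 first-place votes: Mei 34, Diego 8, Marcus 23, Sofia 39.
Sofia and Mei advance.
Runoff: Sofia is preferred to Mei by 45 voters; Mei by 59.
Mei wins the runoff.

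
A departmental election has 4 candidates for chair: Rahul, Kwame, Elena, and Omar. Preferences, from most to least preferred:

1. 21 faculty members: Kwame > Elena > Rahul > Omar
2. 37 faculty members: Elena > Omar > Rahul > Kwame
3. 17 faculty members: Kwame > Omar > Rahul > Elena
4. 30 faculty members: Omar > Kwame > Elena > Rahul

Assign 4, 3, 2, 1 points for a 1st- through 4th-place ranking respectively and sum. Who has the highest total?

Rahul: 21·2 + 37·2 + 17·2 + 30·1 = 180
Kwame: 21·4 + 37·1 + 17·4 + 30·3 = 279
Elena: 21·3 + 37·4 + 17·1 + 30·2 = 288
Omar: 21·1 + 37·3 + 17·3 + 30·4 = 303
Omar has the highest Borda score (303).

Omar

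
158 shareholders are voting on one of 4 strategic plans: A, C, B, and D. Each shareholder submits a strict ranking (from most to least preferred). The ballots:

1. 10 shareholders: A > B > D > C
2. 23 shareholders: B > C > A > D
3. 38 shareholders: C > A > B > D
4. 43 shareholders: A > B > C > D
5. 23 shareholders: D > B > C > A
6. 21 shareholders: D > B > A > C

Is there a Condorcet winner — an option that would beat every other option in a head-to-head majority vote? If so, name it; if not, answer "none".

Checking pairwise contests:
C beats A 84–74.
B beats C 120–38.
A beats B 91–67.
A beats D 114–44.
Every option loses at least one head-to-head, so there is no Condorcet winner.

none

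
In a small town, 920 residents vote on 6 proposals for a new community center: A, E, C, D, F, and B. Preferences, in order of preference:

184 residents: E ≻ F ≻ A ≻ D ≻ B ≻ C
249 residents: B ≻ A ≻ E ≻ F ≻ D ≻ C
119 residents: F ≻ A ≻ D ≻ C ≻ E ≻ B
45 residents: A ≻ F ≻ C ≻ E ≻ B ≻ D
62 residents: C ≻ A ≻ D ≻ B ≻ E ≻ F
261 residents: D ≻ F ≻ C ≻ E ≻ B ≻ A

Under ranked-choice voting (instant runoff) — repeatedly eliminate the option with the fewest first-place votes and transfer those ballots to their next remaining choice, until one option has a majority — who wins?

D

Round 1: A 45, E 184, C 62, D 261, F 119, B 249. Eliminate A.
Round 2: E 184, C 62, D 261, F 164, B 249. Eliminate C.
Round 3: E 184, D 323, F 164, B 249. Eliminate F.
Round 4: E 229, D 442, B 249. Eliminate E.
Round 5: D 626, B 294. D has a majority.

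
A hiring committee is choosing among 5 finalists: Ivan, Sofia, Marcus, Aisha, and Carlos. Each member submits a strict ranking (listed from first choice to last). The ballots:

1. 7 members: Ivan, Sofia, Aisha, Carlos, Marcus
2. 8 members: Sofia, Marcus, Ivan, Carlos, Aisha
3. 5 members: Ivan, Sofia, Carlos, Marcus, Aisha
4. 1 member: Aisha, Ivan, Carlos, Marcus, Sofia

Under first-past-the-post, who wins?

Ivan

First-place votes: Ivan 12, Sofia 8, Marcus 0, Aisha 1, Carlos 0.
Ivan has the most first-place votes.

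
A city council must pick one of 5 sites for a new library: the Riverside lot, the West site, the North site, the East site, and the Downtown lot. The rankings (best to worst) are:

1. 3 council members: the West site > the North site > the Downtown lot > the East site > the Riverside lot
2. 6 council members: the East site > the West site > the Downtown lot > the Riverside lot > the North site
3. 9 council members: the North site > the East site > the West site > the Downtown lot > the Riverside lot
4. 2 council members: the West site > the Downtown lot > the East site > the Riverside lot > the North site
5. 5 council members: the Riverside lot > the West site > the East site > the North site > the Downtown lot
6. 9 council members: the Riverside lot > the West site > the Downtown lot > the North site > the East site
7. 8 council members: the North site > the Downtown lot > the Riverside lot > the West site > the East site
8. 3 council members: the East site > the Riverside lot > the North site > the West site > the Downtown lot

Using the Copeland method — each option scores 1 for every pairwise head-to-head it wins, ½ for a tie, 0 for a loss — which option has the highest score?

the West site

the Riverside lot: beats the West site and the North site; loses to the East site and the Downtown lot → score 2.
the West site: beats the North site, the East site, and the Downtown lot; loses to the Riverside lot → score 3.
the North site: beats the East site and the Downtown lot; loses to the Riverside lot and the West site → score 2.
the East site: beats the Riverside lot and the Downtown lot; loses to the West site and the North site → score 2.
the Downtown lot: beats the Riverside lot; loses to the West site, the North site, and the East site → score 1.
the West site has the best pairwise record.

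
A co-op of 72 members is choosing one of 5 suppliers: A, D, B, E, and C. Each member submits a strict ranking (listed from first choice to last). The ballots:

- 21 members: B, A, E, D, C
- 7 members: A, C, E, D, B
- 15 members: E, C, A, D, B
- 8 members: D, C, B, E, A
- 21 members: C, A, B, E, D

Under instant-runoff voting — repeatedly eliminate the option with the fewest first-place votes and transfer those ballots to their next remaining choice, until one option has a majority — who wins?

Round 1: A 7, D 8, B 21, E 15, C 21. Eliminate A.
Round 2: D 8, B 21, E 15, C 28. Eliminate D.
Round 3: B 21, E 15, C 36. Eliminate E.
Round 4: B 21, C 51. C has a majority.

C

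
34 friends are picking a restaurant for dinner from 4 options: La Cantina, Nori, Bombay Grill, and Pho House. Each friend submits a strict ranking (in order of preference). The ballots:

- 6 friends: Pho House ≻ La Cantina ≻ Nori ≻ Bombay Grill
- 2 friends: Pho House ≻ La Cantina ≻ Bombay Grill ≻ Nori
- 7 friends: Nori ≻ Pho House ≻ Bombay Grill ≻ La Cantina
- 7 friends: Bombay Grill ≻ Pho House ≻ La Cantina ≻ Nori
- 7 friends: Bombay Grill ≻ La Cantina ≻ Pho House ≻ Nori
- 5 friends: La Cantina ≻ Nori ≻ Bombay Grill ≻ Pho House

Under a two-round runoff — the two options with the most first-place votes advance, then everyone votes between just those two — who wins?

Bombay Grill

Round 1 first-place votes: La Cantina 5, Nori 7, Bombay Grill 14, Pho House 8.
Bombay Grill and Pho House advance.
Runoff: Bombay Grill is preferred to Pho House by 19 voters; Pho House by 15.
Bombay Grill wins the runoff.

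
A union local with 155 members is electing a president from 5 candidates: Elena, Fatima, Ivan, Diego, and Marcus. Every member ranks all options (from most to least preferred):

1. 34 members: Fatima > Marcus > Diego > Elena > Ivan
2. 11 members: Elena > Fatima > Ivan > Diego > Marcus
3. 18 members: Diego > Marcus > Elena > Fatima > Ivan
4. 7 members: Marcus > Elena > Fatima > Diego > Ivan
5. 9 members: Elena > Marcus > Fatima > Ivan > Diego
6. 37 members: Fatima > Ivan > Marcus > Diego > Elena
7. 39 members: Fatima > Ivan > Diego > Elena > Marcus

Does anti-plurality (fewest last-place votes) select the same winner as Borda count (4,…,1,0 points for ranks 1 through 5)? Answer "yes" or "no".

yes

Anti-plurality — last-place votes: Elena 37, Fatima 0, Ivan 59, Diego 9, Marcus 50. Winner: Fatima.
Borda — scores: Elena 210, Fatima 523, Ivan 259, Diego 273, Marcus 285. Winner: Fatima.
The two methods agree.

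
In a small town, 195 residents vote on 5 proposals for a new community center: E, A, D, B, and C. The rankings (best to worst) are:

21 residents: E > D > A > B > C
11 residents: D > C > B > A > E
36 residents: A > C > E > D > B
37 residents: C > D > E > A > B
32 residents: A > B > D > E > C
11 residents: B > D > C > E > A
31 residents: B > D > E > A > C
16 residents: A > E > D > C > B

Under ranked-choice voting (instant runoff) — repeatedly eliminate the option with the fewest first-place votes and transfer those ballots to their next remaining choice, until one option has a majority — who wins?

A

Round 1: E 21, A 84, D 11, B 42, C 37. Eliminate D.
Round 2: E 21, A 84, B 42, C 48. Eliminate E.
Round 3: A 105, B 42, C 48. A has a majority.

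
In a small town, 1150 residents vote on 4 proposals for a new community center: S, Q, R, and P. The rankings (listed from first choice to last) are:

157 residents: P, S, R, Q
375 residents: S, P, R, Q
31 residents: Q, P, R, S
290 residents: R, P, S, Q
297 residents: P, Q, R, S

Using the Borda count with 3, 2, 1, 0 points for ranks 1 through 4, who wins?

S: 157·2 + 375·3 + 31·0 + 290·1 + 297·0 = 1729
Q: 157·0 + 375·0 + 31·3 + 290·0 + 297·2 = 687
R: 157·1 + 375·1 + 31·1 + 290·3 + 297·1 = 1730
P: 157·3 + 375·2 + 31·2 + 290·2 + 297·3 = 2754
P has the highest Borda score (2754).

P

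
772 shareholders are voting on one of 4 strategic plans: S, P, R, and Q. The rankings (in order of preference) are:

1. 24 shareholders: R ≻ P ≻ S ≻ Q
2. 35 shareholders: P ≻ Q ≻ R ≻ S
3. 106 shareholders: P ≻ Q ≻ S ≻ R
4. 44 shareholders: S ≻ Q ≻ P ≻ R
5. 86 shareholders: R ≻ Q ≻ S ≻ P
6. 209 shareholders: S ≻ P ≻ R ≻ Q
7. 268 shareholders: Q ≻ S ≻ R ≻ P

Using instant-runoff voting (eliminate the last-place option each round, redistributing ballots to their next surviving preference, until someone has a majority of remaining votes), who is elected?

Round 1: S 253, P 141, R 110, Q 268. Eliminate R.
Round 2: S 253, P 165, Q 354. Eliminate P.
Round 3: S 277, Q 495. Q has a majority.

Q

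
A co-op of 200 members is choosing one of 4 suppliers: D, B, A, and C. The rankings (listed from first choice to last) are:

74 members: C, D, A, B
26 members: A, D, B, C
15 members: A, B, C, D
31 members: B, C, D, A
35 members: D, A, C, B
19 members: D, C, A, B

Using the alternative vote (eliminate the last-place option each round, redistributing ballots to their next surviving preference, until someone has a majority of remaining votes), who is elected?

C

Round 1: D 54, B 31, A 41, C 74. Eliminate B.
Round 2: D 54, A 41, C 105. C has a majority.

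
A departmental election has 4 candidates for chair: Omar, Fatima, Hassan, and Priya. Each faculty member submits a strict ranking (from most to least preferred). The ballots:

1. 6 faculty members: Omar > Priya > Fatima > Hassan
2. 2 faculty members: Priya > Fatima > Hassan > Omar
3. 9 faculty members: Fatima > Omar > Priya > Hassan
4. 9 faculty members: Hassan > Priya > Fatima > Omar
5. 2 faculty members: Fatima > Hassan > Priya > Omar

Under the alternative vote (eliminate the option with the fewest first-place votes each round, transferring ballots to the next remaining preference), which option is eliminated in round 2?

Omar

Round 1: Omar 6, Fatima 11, Hassan 9, Priya 2. Eliminate Priya.
Round 2: Omar 6, Fatima 13, Hassan 9. Eliminate Omar.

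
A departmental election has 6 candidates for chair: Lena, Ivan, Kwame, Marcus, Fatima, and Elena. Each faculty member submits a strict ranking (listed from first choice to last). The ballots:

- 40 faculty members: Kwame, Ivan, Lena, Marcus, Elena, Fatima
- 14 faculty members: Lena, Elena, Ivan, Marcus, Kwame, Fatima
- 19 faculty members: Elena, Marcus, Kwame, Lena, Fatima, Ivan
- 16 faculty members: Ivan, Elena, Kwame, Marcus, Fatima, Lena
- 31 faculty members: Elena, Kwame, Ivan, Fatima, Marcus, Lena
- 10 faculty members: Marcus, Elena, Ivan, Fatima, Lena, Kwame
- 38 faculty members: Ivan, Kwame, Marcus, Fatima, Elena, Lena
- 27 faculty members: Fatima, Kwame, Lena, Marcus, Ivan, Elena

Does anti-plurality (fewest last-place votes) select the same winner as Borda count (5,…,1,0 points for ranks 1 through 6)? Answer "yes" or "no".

no

Anti-plurality — last-place votes: Lena 85, Ivan 19, Kwame 10, Marcus 0, Fatima 54, Elena 27. Winner: Marcus.
Borda — scores: Lena 319, Ivan 622, Kwame 703, Marcus 465, Fatima 328, Elena 488. Winner: Kwame.
The two methods disagree.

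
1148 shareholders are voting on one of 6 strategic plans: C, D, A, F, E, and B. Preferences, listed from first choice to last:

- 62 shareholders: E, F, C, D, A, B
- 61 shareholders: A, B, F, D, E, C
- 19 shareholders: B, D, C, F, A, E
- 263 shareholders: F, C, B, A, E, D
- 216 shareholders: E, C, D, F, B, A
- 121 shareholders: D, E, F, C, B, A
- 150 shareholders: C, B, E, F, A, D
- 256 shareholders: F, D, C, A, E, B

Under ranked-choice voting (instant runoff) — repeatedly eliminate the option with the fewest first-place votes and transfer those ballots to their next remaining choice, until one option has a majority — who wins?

Round 1: C 150, D 121, A 61, F 519, E 278, B 19. Eliminate B.
Round 2: C 150, D 140, A 61, F 519, E 278. Eliminate A.
Round 3: C 150, D 140, F 580, E 278. F has a majority.

F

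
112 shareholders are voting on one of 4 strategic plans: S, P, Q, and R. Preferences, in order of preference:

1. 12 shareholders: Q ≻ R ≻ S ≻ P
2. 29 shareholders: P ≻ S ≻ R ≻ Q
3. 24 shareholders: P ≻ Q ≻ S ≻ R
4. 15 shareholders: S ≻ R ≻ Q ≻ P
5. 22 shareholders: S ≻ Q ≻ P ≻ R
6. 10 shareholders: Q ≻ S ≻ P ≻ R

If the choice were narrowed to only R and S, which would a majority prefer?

S

Voters preferring R to S: 12; preferring S to R: 100.
S wins the head-to-head.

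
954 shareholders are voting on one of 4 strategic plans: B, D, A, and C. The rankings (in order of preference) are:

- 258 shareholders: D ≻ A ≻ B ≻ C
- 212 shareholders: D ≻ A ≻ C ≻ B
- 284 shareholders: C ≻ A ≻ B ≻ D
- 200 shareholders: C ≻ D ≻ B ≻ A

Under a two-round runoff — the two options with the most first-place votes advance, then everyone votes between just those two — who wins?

C

Round 1 first-place votes: B 0, D 470, A 0, C 484.
C and D advance.
Runoff: C is preferred to D by 484 voters; D by 470.
C wins the runoff.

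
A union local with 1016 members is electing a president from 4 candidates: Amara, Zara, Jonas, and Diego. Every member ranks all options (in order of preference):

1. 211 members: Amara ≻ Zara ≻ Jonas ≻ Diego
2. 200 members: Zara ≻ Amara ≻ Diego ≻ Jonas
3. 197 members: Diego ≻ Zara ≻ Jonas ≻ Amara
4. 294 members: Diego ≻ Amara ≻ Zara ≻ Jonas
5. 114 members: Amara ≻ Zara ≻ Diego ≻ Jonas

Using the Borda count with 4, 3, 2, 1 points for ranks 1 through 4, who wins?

Amara

Amara: 211·4 + 200·3 + 197·1 + 294·3 + 114·4 = 2979
Zara: 211·3 + 200·4 + 197·3 + 294·2 + 114·3 = 2954
Jonas: 211·2 + 200·1 + 197·2 + 294·1 + 114·1 = 1424
Diego: 211·1 + 200·2 + 197·4 + 294·4 + 114·2 = 2803
Amara has the highest Borda score (2979).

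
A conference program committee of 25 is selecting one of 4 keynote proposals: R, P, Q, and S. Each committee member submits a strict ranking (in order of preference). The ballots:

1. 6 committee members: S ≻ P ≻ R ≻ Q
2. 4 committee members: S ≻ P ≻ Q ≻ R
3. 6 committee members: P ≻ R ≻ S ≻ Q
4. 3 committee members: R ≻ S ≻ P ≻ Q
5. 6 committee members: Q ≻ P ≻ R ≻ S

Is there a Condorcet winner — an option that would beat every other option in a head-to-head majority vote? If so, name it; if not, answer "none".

none

Checking pairwise contests:
P beats R 22–3.
S beats P 13–12.
R beats Q 15–10.
R beats S 15–10.
Every option loses at least one head-to-head, so there is no Condorcet winner.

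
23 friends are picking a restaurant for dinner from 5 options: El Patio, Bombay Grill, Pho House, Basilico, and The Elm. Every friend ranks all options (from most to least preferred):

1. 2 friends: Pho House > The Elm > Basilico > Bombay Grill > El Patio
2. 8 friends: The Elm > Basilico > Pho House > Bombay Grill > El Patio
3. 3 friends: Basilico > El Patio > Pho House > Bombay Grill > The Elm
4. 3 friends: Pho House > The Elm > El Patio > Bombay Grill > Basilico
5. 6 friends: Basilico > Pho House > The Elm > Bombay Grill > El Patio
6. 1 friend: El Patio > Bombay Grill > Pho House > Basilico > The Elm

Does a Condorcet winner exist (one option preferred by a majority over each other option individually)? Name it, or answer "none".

none

Checking pairwise contests:
Bombay Grill beats El Patio 16–7.
Pho House beats Bombay Grill 22–1.
Basilico beats Pho House 17–6.
The Elm beats Basilico 13–10.
Pho House beats The Elm 15–8.
Every option loses at least one head-to-head, so there is no Condorcet winner.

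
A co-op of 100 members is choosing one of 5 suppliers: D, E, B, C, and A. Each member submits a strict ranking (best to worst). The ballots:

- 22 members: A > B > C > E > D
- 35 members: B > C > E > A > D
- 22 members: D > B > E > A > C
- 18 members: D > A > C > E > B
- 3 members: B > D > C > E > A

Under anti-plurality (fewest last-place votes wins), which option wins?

Last-place votes: D 57, E 0, B 18, C 22, A 3.
E is ranked last by the fewest voters, so E wins.

E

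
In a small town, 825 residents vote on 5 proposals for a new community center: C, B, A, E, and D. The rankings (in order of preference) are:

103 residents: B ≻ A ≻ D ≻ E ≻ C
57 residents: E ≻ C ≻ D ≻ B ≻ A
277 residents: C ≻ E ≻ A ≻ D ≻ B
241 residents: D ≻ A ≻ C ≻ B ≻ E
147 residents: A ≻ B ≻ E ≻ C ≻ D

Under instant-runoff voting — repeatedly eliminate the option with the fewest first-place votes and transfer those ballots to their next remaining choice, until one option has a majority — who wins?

Round 1: C 277, B 103, A 147, E 57, D 241. Eliminate E.
Round 2: C 334, B 103, A 147, D 241. Eliminate B.
Round 3: C 334, A 250, D 241. Eliminate D.
Round 4: C 334, A 491. A has a majority.

A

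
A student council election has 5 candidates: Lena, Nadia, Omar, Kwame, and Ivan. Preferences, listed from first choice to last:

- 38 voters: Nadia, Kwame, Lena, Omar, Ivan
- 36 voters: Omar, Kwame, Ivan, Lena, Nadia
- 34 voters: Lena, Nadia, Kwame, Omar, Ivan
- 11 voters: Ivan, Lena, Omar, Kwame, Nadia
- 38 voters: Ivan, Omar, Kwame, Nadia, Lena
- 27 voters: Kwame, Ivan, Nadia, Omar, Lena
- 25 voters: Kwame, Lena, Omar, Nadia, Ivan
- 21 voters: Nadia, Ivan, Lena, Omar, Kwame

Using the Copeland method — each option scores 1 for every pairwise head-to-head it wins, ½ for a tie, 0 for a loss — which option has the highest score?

Lena: beats Omar; loses to Nadia, Kwame, and Ivan → score 1.
Nadia: beats Lena, Omar, and Ivan; loses to Kwame → score 3.
Omar: beats Ivan; loses to Lena, Nadia, and Kwame → score 1.
Kwame: beats Lena, Nadia, Omar, and Ivan → score 4.
Ivan: beats Lena; loses to Nadia, Omar, and Kwame → score 1.
Kwame has the best pairwise record.

Kwame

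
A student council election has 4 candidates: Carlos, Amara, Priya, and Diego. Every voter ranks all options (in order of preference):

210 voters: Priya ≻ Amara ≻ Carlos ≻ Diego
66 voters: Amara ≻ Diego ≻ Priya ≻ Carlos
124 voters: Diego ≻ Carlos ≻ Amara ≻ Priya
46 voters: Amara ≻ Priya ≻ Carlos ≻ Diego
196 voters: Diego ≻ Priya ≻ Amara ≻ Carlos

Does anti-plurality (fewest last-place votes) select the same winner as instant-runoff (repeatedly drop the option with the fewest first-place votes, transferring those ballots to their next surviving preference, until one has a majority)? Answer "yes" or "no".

no

Anti-plurality — last-place votes: Carlos 262, Amara 0, Priya 124, Diego 256. Winner: Amara.
Instant-runoff — R1 Carlos 0, Amara 112, Priya 210, Diego 320 (Carlos out); R2 Amara 112, Priya 210, Diego 320 (Amara out); R3 Priya 256, Diego 386 (Diego winner). Winner: Diego.
The two methods disagree.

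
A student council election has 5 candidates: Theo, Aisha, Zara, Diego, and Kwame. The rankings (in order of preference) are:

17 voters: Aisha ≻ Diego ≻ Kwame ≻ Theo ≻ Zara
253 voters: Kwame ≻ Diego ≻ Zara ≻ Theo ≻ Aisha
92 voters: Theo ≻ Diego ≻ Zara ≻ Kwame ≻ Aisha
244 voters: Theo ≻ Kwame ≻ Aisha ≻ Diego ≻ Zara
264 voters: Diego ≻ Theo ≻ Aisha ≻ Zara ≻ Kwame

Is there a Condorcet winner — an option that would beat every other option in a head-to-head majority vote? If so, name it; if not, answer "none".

Checking pairwise contests:
Diego beats Theo 534–336.
Theo beats Aisha 853–17.
Theo beats Zara 617–253.
Kwame beats Diego 497–373.
Theo beats Kwame 600–270.
Every option loses at least one head-to-head, so there is no Condorcet winner.

none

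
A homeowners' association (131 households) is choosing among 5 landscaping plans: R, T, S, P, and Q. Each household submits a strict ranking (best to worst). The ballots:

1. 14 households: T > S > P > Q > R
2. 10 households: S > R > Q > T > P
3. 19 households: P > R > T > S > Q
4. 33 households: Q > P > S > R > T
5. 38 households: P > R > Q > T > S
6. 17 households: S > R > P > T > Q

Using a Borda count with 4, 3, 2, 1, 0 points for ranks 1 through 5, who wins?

R: 14·0 + 10·3 + 19·3 + 33·1 + 38·3 + 17·3 = 285
T: 14·4 + 10·1 + 19·2 + 33·0 + 38·1 + 17·1 = 159
S: 14·3 + 10·4 + 19·1 + 33·2 + 38·0 + 17·4 = 235
P: 14·2 + 10·0 + 19·4 + 33·3 + 38·4 + 17·2 = 389
Q: 14·1 + 10·2 + 19·0 + 33·4 + 38·2 + 17·0 = 242
P has the highest Borda score (389).

P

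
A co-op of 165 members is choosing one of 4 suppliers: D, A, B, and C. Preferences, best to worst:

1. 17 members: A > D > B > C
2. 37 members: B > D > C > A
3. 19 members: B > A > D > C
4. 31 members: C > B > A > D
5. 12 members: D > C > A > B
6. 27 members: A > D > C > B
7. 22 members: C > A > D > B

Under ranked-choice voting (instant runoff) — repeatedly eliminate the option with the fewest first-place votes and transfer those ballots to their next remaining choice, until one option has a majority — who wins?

Round 1: D 12, A 44, B 56, C 53. Eliminate D.
Round 2: A 44, B 56, C 65. Eliminate A.
Round 3: B 73, C 92. C has a majority.

C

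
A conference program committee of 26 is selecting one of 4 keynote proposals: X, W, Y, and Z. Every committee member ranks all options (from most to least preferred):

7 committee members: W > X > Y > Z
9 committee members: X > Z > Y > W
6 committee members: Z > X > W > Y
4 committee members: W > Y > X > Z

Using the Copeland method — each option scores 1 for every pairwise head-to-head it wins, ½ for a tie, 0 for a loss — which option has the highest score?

X

X: beats W, Y, and Z → score 3.
W: beats Y; loses to X and Z → score 1.
Y: loses to X, W, and Z → score 0.
Z: beats W and Y; loses to X → score 2.
X has the best pairwise record.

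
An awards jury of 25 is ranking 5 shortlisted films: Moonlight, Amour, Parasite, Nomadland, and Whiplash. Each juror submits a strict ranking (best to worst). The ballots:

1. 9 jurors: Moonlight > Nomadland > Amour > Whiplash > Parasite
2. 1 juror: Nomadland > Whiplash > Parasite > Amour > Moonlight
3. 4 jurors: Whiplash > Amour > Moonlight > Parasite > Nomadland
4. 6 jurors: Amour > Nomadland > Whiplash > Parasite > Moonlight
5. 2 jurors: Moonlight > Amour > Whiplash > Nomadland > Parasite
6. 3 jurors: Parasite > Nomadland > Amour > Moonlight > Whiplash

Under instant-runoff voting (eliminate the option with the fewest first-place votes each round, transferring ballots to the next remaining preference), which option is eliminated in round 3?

Whiplash

Round 1: Moonlight 11, Amour 6, Parasite 3, Nomadland 1, Whiplash 4. Eliminate Nomadland.
Round 2: Moonlight 11, Amour 6, Parasite 3, Whiplash 5. Eliminate Parasite.
Round 3: Moonlight 11, Amour 9, Whiplash 5. Eliminate Whiplash.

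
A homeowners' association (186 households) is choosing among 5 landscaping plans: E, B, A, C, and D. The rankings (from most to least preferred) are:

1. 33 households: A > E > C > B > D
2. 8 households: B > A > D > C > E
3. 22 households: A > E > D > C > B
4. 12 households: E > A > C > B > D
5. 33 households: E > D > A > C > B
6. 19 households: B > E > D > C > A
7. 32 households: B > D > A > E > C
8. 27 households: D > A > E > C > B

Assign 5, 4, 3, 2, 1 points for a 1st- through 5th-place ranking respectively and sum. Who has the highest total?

A

E: 33·4 + 8·1 + 22·4 + 12·5 + 33·5 + 19·4 + 32·2 + 27·3 = 674
B: 33·2 + 8·5 + 22·1 + 12·2 + 33·1 + 19·5 + 32·5 + 27·1 = 467
A: 33·5 + 8·4 + 22·5 + 12·4 + 33·3 + 19·1 + 32·3 + 27·4 = 677
C: 33·3 + 8·2 + 22·2 + 12·3 + 33·2 + 19·2 + 32·1 + 27·2 = 385
D: 33·1 + 8·3 + 22·3 + 12·1 + 33·4 + 19·3 + 32·4 + 27·5 = 587
A has the highest Borda score (677).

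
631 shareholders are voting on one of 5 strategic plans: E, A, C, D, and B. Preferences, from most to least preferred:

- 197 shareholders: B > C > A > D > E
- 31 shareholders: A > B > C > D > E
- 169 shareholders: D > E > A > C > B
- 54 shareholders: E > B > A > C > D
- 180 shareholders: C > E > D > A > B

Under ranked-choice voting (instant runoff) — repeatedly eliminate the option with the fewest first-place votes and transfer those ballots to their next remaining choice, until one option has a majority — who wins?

Round 1: E 54, A 31, C 180, D 169, B 197. Eliminate A.
Round 2: E 54, C 180, D 169, B 228. Eliminate E.
Round 3: C 180, D 169, B 282. Eliminate D.
Round 4: C 349, B 282. C has a majority.

C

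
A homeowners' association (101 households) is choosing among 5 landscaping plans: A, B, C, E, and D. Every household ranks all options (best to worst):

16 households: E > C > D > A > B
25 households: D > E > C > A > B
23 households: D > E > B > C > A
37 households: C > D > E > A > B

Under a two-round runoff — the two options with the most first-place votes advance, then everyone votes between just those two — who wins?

Round 1 first-place votes: A 0, B 0, C 37, E 16, D 48.
D and C advance.
Runoff: D is preferred to C by 48 voters; C by 53.
C wins the runoff.

C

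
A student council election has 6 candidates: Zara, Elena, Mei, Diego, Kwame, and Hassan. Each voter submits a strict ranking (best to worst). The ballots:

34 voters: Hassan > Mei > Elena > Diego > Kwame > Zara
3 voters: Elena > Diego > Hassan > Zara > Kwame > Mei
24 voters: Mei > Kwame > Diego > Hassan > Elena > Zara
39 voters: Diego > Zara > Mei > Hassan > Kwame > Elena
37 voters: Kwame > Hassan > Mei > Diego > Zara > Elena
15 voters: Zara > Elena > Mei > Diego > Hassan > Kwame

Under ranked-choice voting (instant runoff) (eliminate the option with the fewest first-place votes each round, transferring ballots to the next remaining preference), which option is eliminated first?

Round 1: Zara 15, Elena 3, Mei 24, Diego 39, Kwame 37, Hassan 34. Eliminate Elena.

Elena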